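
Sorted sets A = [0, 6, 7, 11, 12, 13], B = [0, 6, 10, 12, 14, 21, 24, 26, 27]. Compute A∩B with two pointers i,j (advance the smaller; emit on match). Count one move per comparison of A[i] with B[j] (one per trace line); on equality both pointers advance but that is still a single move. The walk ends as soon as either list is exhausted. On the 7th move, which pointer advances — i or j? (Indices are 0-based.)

i=0 j=0: 0==0 emit, i++,j++
i=1 j=1: 6==6 emit, i++,j++
i=2 j=2: 7<10, i++
i=3 j=2: 11>10, j++
i=3 j=3: 11<12, i++
i=4 j=3: 12==12 emit, i++,j++
i=5 j=4: 13<14, i++

i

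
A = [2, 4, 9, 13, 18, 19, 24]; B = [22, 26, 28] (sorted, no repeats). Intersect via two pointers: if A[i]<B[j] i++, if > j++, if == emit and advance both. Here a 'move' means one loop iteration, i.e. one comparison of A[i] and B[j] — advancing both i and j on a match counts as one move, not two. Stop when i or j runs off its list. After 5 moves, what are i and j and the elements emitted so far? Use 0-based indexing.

i=5, j=0, emitted=[]

i=0 j=0: 2<22, i++
i=1 j=0: 4<22, i++
i=2 j=0: 9<22, i++
i=3 j=0: 13<22, i++
i=4 j=0: 18<22, i++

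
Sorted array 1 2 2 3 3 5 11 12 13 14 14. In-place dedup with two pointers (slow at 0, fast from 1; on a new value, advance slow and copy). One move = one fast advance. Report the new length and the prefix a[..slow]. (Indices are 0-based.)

length 8; prefix = [1, 2, 3, 5, 11, 12, 13, 14]

slow=0 fast=1: a[fast]=2≠a[slow]=1 write a[1]=2, slow++,fast++
slow=1 fast=2: a[fast]=2=a[slow] dup, fast++
slow=1 fast=3: a[fast]=3≠a[slow]=2 write a[2]=3, slow++,fast++
slow=2 fast=4: a[fast]=3=a[slow] dup, fast++
slow=2 fast=5: a[fast]=5≠a[slow]=3 write a[3]=5, slow++,fast++
slow=3 fast=6: a[fast]=11≠a[slow]=5 write a[4]=11, slow++,fast++
slow=4 fast=7: a[fast]=12≠a[slow]=11 write a[5]=12, slow++,fast++
slow=5 fast=8: a[fast]=13≠a[slow]=12 write a[6]=13, slow++,fast++
slow=6 fast=9: a[fast]=14≠a[slow]=13 write a[7]=14, slow++,fast++
slow=7 fast=10: a[fast]=14=a[slow] dup, fast++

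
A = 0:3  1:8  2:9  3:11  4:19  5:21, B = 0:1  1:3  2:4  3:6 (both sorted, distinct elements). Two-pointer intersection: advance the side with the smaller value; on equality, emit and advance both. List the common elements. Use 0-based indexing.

intersection = [3]

[i=0,j=0] 3>1 → j++
[i=0,j=1] 3==3 emit → i++,j++
[i=1,j=2] 8>4 → j++
[i=1,j=3] 8>6 → j++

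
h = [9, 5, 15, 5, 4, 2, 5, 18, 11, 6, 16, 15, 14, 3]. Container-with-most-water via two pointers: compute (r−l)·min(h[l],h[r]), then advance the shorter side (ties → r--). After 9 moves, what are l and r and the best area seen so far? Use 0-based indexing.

l=0 r=13: min(9,3)*13=39 best=39 *, r--
l=0 r=12: min(9,14)*12=108 best=108 *, l++
l=1 r=12: min(5,14)*11=55 best=108, l++
l=2 r=12: min(15,14)*10=140 best=140 *, r--
l=2 r=11: min(15,15)*9=135 best=140, r--
l=2 r=10: min(15,16)*8=120 best=140, l++
l=3 r=10: min(5,16)*7=35 best=140, l++
l=4 r=10: min(4,16)*6=24 best=140, l++
l=5 r=10: min(2,16)*5=10 best=140, l++

l=6, r=10, best area=140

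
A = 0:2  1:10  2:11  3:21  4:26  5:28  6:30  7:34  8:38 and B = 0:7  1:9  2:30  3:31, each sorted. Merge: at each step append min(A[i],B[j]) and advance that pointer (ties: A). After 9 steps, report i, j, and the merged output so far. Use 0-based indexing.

[i=0,j=0] A[i]=2<=B[j]=7 take 2 → i++
[i=1,j=0] A[i]=10>B[j]=7 take 7 → j++
[i=1,j=1] A[i]=10>B[j]=9 take 9 → j++
[i=1,j=2] A[i]=10<=B[j]=30 take 10 → i++
[i=2,j=2] A[i]=11<=B[j]=30 take 11 → i++
[i=3,j=2] A[i]=21<=B[j]=30 take 21 → i++
[i=4,j=2] A[i]=26<=B[j]=30 take 26 → i++
[i=5,j=2] A[i]=28<=B[j]=30 take 28 → i++
[i=6,j=2] A[i]=30<=B[j]=30 take 30 → i++

i=7, j=2, merged so far=[2, 7, 9, 10, 11, 21, 26, 28, 30]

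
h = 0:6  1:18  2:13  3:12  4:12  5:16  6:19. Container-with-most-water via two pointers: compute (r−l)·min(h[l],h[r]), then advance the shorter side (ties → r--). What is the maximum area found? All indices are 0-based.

max area = 90

l=0 r=6: min(6,19)*6=36 best=36 *, l++
l=1 r=6: min(18,19)*5=90 best=90 *, l++
l=2 r=6: min(13,19)*4=52 best=90, l++
l=3 r=6: min(12,19)*3=36 best=90, l++
l=4 r=6: min(12,19)*2=24 best=90, l++
l=5 r=6: min(16,19)*1=16 best=90, l++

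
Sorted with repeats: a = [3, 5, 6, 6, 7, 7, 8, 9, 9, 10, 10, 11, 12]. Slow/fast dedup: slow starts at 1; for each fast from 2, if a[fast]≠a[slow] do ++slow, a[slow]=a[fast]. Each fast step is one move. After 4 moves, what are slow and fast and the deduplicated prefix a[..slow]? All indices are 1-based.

(s=1,f=2) a[fast]=5≠a[slow]=3 write a[2]=5 → slow++,fast++
(s=2,f=3) a[fast]=6≠a[slow]=5 write a[3]=6 → slow++,fast++
(s=3,f=4) a[fast]=6=a[slow] dup → fast++
(s=3,f=5) a[fast]=7≠a[slow]=6 write a[4]=7 → slow++,fast++

slow=4, fast=6, prefix=[3, 5, 6, 7]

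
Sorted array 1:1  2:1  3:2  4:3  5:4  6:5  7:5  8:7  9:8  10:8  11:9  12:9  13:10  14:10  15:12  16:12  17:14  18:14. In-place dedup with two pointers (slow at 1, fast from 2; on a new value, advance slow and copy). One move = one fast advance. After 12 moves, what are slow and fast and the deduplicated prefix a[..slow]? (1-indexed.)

(s=1,f=2) a[fast]=1=a[slow] dup → fast++
(s=1,f=3) a[fast]=2≠a[slow]=1 write a[2]=2 → slow++,fast++
(s=2,f=4) a[fast]=3≠a[slow]=2 write a[3]=3 → slow++,fast++
(s=3,f=5) a[fast]=4≠a[slow]=3 write a[4]=4 → slow++,fast++
(s=4,f=6) a[fast]=5≠a[slow]=4 write a[5]=5 → slow++,fast++
(s=5,f=7) a[fast]=5=a[slow] dup → fast++
(s=5,f=8) a[fast]=7≠a[slow]=5 write a[6]=7 → slow++,fast++
(s=6,f=9) a[fast]=8≠a[slow]=7 write a[7]=8 → slow++,fast++
(s=7,f=10) a[fast]=8=a[slow] dup → fast++
(s=7,f=11) a[fast]=9≠a[slow]=8 write a[8]=9 → slow++,fast++
(s=8,f=12) a[fast]=9=a[slow] dup → fast++
(s=8,f=13) a[fast]=10≠a[slow]=9 write a[9]=10 → slow++,fast++

slow=9, fast=14, prefix=[1, 2, 3, 4, 5, 7, 8, 9, 10]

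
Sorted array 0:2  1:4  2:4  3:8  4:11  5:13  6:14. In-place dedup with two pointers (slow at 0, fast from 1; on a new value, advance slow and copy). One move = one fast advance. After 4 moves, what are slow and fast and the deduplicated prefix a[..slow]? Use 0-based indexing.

slow=0 fast=1: a[fast]=4≠a[slow]=2 write a[1]=4, slow++,fast++
slow=1 fast=2: a[fast]=4=a[slow] dup, fast++
slow=1 fast=3: a[fast]=8≠a[slow]=4 write a[2]=8, slow++,fast++
slow=2 fast=4: a[fast]=11≠a[slow]=8 write a[3]=11, slow++,fast++

slow=3, fast=5, prefix=[2, 4, 8, 11]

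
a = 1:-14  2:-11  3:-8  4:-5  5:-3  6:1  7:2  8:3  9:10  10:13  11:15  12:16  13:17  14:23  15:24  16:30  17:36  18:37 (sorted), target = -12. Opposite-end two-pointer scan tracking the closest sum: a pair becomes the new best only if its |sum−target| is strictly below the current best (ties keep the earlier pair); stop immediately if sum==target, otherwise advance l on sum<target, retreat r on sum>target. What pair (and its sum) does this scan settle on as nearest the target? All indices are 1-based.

[1,18] -14+37=23 d=35 * → r--
[1,17] -14+36=22 d=34 * → r--
[1,16] -14+30=16 d=28 * → r--
[1,15] -14+24=10 d=22 * → r--
[1,14] -14+23=9 d=21 * → r--
[1,13] -14+17=3 d=15 * → r--
[1,12] -14+16=2 d=14 * → r--
[1,11] -14+15=1 d=13 * → r--
[1,10] -14+13=-1 d=11 * → r--
[1,9] -14+10=-4 d=8 * → r--
[1,8] -14+3=-11 d=1 * → r--
[1,7] -14+2=-12 d=0 * → stop

pair (-14, 2) with sum -12 (|Δ|=0)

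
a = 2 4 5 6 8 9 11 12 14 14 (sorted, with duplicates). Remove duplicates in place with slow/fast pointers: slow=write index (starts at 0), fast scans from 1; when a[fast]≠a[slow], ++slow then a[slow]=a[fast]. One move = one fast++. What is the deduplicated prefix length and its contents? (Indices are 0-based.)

(s=0,f=1) a[fast]=4≠a[slow]=2 write a[1]=4 → slow++,fast++
(s=1,f=2) a[fast]=5≠a[slow]=4 write a[2]=5 → slow++,fast++
(s=2,f=3) a[fast]=6≠a[slow]=5 write a[3]=6 → slow++,fast++
(s=3,f=4) a[fast]=8≠a[slow]=6 write a[4]=8 → slow++,fast++
(s=4,f=5) a[fast]=9≠a[slow]=8 write a[5]=9 → slow++,fast++
(s=5,f=6) a[fast]=11≠a[slow]=9 write a[6]=11 → slow++,fast++
(s=6,f=7) a[fast]=12≠a[slow]=11 write a[7]=12 → slow++,fast++
(s=7,f=8) a[fast]=14≠a[slow]=12 write a[8]=14 → slow++,fast++
(s=8,f=9) a[fast]=14=a[slow] dup → fast++

length 9; prefix = [2, 4, 5, 6, 8, 9, 11, 12, 14]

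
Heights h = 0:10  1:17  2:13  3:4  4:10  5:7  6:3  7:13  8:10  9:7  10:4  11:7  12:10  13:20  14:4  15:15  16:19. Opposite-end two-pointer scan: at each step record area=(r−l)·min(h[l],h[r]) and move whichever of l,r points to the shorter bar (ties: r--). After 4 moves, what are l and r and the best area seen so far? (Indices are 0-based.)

l=4, r=16, best area=255

l=0 r=16: min(10,19)*16=160 best=160 *, l++
l=1 r=16: min(17,19)*15=255 best=255 *, l++
l=2 r=16: min(13,19)*14=182 best=255, l++
l=3 r=16: min(4,19)*13=52 best=255, l++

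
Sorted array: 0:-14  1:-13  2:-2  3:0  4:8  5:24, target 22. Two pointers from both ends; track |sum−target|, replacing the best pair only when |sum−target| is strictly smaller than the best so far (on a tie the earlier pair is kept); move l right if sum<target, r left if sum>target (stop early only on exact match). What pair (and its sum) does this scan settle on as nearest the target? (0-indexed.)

pair (-2, 24) with sum 22 (|Δ|=0)

[0,5] -14+24=10 d=12 * → l++
[1,5] -13+24=11 d=11 * → l++
[2,5] -2+24=22 d=0 * → stop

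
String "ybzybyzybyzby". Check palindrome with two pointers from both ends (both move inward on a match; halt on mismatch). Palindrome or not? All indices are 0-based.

[0,12] 'y'=='y' → l++,r--
[1,11] 'b'=='b' → l++,r--
[2,10] 'z'=='z' → l++,r--
[3,9] 'y'=='y' → l++,r--
[4,8] 'b'=='b' → l++,r--
[5,7] 'y'=='y' → l++,r--

palindrome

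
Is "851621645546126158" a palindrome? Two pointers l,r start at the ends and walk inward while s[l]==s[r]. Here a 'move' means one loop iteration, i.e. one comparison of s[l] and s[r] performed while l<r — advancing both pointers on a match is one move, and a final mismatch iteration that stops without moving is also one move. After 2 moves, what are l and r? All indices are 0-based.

l=0 r=17: '8'=='8', l++,r--
l=1 r=16: '5'=='5', l++,r--

l=2, r=15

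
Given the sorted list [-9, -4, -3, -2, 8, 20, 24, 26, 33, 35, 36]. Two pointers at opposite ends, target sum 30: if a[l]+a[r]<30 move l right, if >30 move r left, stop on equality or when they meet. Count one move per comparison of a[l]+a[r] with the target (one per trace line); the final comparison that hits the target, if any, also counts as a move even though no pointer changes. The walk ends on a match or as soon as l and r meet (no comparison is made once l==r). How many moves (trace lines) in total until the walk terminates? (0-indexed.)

[0,10] -9+36=27 <30 → l++
[1,10] -4+36=32 >30 → r--
[1,9] -4+35=31 >30 → r--
[1,8] -4+33=29 <30 → l++
[2,8] -3+33=30 → found

5 moves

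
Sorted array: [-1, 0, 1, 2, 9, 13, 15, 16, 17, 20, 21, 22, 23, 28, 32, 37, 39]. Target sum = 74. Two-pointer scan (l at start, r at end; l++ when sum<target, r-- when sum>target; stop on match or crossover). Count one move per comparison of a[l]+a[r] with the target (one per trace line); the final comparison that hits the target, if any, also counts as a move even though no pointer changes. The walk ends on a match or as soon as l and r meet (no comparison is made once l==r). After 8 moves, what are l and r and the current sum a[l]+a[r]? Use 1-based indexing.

l=9, r=17, sum=56

[1,17] -1+39=38 <74 → l++
[2,17] 0+39=39 <74 → l++
[3,17] 1+39=40 <74 → l++
[4,17] 2+39=41 <74 → l++
[5,17] 9+39=48 <74 → l++
[6,17] 13+39=52 <74 → l++
[7,17] 15+39=54 <74 → l++
[8,17] 16+39=55 <74 → l++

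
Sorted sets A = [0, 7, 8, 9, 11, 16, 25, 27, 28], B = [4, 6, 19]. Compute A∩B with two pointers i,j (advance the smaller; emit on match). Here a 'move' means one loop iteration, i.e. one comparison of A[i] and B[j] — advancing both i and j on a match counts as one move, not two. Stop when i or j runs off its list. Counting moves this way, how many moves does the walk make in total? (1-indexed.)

9 moves

i=1 j=1: 0<4, i++
i=2 j=1: 7>4, j++
i=2 j=2: 7>6, j++
i=2 j=3: 7<19, i++
i=3 j=3: 8<19, i++
i=4 j=3: 9<19, i++
i=5 j=3: 11<19, i++
i=6 j=3: 16<19, i++
i=7 j=3: 25>19, j++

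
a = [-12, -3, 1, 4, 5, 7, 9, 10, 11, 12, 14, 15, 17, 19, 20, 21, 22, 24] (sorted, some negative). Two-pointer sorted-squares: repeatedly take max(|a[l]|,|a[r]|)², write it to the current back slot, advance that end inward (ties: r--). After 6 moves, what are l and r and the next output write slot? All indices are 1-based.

l=1 r=18: |-12|<=|24| out[18]=576, r--
l=1 r=17: |-12|<=|22| out[17]=484, r--
l=1 r=16: |-12|<=|21| out[16]=441, r--
l=1 r=15: |-12|<=|20| out[15]=400, r--
l=1 r=14: |-12|<=|19| out[14]=361, r--
l=1 r=13: |-12|<=|17| out[13]=289, r--

l=1, r=12, next write slot=12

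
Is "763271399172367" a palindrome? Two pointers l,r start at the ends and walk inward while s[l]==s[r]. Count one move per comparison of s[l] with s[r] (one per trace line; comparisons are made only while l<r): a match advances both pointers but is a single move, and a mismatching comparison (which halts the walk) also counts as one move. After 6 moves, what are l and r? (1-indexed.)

l=7, r=9

l=1 r=15: '7'=='7', l++,r--
l=2 r=14: '6'=='6', l++,r--
l=3 r=13: '3'=='3', l++,r--
l=4 r=12: '2'=='2', l++,r--
l=5 r=11: '7'=='7', l++,r--
l=6 r=10: '1'=='1', l++,r--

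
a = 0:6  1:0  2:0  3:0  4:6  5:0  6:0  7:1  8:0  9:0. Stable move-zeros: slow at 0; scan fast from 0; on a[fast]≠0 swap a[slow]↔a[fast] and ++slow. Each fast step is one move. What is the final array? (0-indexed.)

[6, 6, 1, 0, 0, 0, 0, 0, 0, 0]

slow=0 fast=0: a[fast]=6≠0 swap→a[0]=6, slow++,fast++
slow=1 fast=1: a[fast]=0, fast++
slow=1 fast=2: a[fast]=0, fast++
slow=1 fast=3: a[fast]=0, fast++
slow=1 fast=4: a[fast]=6≠0 swap→a[1]=6, slow++,fast++
slow=2 fast=5: a[fast]=0, fast++
slow=2 fast=6: a[fast]=0, fast++
slow=2 fast=7: a[fast]=1≠0 swap→a[2]=1, slow++,fast++
slow=3 fast=8: a[fast]=0, fast++
slow=3 fast=9: a[fast]=0, fast++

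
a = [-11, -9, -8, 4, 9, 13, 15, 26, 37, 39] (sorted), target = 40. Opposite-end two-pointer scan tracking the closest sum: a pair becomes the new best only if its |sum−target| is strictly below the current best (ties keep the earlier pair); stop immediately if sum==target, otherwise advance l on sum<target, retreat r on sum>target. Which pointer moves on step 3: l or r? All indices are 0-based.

l

l=0 r=9: -11+39=28 d=12 *, l++
l=1 r=9: -9+39=30 d=10 *, l++
l=2 r=9: -8+39=31 d=9 *, l++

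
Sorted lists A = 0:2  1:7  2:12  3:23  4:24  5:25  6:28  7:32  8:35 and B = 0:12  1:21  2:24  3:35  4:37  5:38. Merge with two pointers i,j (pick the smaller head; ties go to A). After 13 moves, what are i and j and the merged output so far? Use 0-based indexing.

i=9, j=4, merged so far=[2, 7, 12, 12, 21, 23, 24, 24, 25, 28, 32, 35, 35]

[i=0,j=0] A[i]=2<=B[j]=12 take 2 → i++
[i=1,j=0] A[i]=7<=B[j]=12 take 7 → i++
[i=2,j=0] A[i]=12<=B[j]=12 take 12 → i++
[i=3,j=0] A[i]=23>B[j]=12 take 12 → j++
[i=3,j=1] A[i]=23>B[j]=21 take 21 → j++
[i=3,j=2] A[i]=23<=B[j]=24 take 23 → i++
[i=4,j=2] A[i]=24<=B[j]=24 take 24 → i++
[i=5,j=2] A[i]=25>B[j]=24 take 24 → j++
[i=5,j=3] A[i]=25<=B[j]=35 take 25 → i++
[i=6,j=3] A[i]=28<=B[j]=35 take 28 → i++
[i=7,j=3] A[i]=32<=B[j]=35 take 32 → i++
[i=8,j=3] A[i]=35<=B[j]=35 take 35 → i++
[i=9,j=3] A done, take B[j]=35 → j++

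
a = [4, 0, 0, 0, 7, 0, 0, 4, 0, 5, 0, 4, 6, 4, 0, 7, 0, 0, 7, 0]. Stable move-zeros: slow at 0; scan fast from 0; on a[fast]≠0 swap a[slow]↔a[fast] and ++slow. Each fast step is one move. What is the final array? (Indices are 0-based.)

slow=0 fast=0: a[fast]=4≠0 swap→a[0]=4, slow++,fast++
slow=1 fast=1: a[fast]=0, fast++
slow=1 fast=2: a[fast]=0, fast++
slow=1 fast=3: a[fast]=0, fast++
slow=1 fast=4: a[fast]=7≠0 swap→a[1]=7, slow++,fast++
slow=2 fast=5: a[fast]=0, fast++
slow=2 fast=6: a[fast]=0, fast++
slow=2 fast=7: a[fast]=4≠0 swap→a[2]=4, slow++,fast++
slow=3 fast=8: a[fast]=0, fast++
slow=3 fast=9: a[fast]=5≠0 swap→a[3]=5, slow++,fast++
slow=4 fast=10: a[fast]=0, fast++
slow=4 fast=11: a[fast]=4≠0 swap→a[4]=4, slow++,fast++
slow=5 fast=12: a[fast]=6≠0 swap→a[5]=6, slow++,fast++
slow=6 fast=13: a[fast]=4≠0 swap→a[6]=4, slow++,fast++
slow=7 fast=14: a[fast]=0, fast++
slow=7 fast=15: a[fast]=7≠0 swap→a[7]=7, slow++,fast++
slow=8 fast=16: a[fast]=0, fast++
slow=8 fast=17: a[fast]=0, fast++
slow=8 fast=18: a[fast]=7≠0 swap→a[8]=7, slow++,fast++
slow=9 fast=19: a[fast]=0, fast++

[4, 7, 4, 5, 4, 6, 4, 7, 7, 0, 0, 0, 0, 0, 0, 0, 0, 0, 0, 0]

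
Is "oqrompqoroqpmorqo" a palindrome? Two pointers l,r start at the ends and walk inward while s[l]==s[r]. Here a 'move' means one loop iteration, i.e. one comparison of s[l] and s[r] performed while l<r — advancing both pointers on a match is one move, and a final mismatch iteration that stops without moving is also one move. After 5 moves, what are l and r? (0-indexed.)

[0,16] 'o'=='o' → l++,r--
[1,15] 'q'=='q' → l++,r--
[2,14] 'r'=='r' → l++,r--
[3,13] 'o'=='o' → l++,r--
[4,12] 'm'=='m' → l++,r--

l=5, r=11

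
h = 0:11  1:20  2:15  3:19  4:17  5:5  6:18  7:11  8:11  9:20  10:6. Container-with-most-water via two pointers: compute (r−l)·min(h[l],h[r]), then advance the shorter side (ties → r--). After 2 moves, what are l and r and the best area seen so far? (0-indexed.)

[0,10] min(11,6)*10=60 best=60 * → r--
[0,9] min(11,20)*9=99 best=99 * → l++

l=1, r=9, best area=99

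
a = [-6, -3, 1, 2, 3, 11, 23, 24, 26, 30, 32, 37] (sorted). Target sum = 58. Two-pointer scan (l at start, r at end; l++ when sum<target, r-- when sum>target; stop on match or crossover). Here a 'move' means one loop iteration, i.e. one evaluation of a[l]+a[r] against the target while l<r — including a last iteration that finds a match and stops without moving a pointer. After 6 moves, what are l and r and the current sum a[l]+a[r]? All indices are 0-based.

[0,11] -6+37=31 <58 → l++
[1,11] -3+37=34 <58 → l++
[2,11] 1+37=38 <58 → l++
[3,11] 2+37=39 <58 → l++
[4,11] 3+37=40 <58 → l++
[5,11] 11+37=48 <58 → l++

l=6, r=11, sum=60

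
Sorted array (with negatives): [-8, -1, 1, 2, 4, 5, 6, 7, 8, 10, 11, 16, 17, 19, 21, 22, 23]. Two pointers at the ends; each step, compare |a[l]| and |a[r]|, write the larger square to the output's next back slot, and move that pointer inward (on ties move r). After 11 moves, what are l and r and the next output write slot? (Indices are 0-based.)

[0,16] |-8|<=|23| out[16]=529 → r--
[0,15] |-8|<=|22| out[15]=484 → r--
[0,14] |-8|<=|21| out[14]=441 → r--
[0,13] |-8|<=|19| out[13]=361 → r--
[0,12] |-8|<=|17| out[12]=289 → r--
[0,11] |-8|<=|16| out[11]=256 → r--
[0,10] |-8|<=|11| out[10]=121 → r--
[0,9] |-8|<=|10| out[9]=100 → r--
[0,8] |-8|<=|8| out[8]=64 → r--
[0,7] |-8|>|7| out[7]=64 → l++
[1,7] |-1|<=|7| out[6]=49 → r--

l=1, r=6, next write slot=5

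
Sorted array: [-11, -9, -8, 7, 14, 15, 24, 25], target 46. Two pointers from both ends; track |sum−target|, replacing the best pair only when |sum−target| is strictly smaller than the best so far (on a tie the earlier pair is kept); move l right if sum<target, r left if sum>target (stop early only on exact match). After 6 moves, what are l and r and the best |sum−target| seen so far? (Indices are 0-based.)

l=6, r=7, best |Δ|=6

l=0 r=7: -11+25=14 d=32 *, l++
l=1 r=7: -9+25=16 d=30 *, l++
l=2 r=7: -8+25=17 d=29 *, l++
l=3 r=7: 7+25=32 d=14 *, l++
l=4 r=7: 14+25=39 d=7 *, l++
l=5 r=7: 15+25=40 d=6 *, l++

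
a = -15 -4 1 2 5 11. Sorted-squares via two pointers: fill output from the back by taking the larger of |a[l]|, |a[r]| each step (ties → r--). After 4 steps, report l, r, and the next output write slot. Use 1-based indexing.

l=1 r=6: |-15|>|11| out[6]=225, l++
l=2 r=6: |-4|<=|11| out[5]=121, r--
l=2 r=5: |-4|<=|5| out[4]=25, r--
l=2 r=4: |-4|>|2| out[3]=16, l++

l=3, r=4, next write slot=2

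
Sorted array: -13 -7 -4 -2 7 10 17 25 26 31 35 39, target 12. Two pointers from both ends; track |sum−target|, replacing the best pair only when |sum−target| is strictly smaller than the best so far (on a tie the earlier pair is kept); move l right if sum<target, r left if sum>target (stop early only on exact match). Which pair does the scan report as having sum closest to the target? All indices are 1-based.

[1,12] -13+39=26 d=14 * → r--
[1,11] -13+35=22 d=10 * → r--
[1,10] -13+31=18 d=6 * → r--
[1,9] -13+26=13 d=1 * → r--
[1,8] -13+25=12 d=0 * → stop

pair (-13, 25) with sum 12 (|Δ|=0)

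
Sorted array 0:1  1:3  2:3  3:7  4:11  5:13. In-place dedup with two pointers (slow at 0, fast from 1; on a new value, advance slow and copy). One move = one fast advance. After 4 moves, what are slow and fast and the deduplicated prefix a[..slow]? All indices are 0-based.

slow=3, fast=5, prefix=[1, 3, 7, 11]

(s=0,f=1) a[fast]=3≠a[slow]=1 write a[1]=3 → slow++,fast++
(s=1,f=2) a[fast]=3=a[slow] dup → fast++
(s=1,f=3) a[fast]=7≠a[slow]=3 write a[2]=7 → slow++,fast++
(s=2,f=4) a[fast]=11≠a[slow]=7 write a[3]=11 → slow++,fast++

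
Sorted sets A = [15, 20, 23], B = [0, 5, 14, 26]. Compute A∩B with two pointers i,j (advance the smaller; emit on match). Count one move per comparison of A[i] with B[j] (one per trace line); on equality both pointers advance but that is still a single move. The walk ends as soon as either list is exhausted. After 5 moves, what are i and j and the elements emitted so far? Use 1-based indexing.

i=3, j=4, emitted=[]

[i=1,j=1] 15>0 → j++
[i=1,j=2] 15>5 → j++
[i=1,j=3] 15>14 → j++
[i=1,j=4] 15<26 → i++
[i=2,j=4] 20<26 → i++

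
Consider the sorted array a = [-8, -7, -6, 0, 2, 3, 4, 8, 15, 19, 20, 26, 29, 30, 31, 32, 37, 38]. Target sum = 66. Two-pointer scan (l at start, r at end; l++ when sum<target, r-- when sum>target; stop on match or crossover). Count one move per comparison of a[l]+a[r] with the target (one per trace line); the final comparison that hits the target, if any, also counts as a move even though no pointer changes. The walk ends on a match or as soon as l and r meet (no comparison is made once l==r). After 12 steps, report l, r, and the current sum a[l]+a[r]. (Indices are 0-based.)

[0,17] -8+38=30 <66 → l++
[1,17] -7+38=31 <66 → l++
[2,17] -6+38=32 <66 → l++
[3,17] 0+38=38 <66 → l++
[4,17] 2+38=40 <66 → l++
[5,17] 3+38=41 <66 → l++
[6,17] 4+38=42 <66 → l++
[7,17] 8+38=46 <66 → l++
[8,17] 15+38=53 <66 → l++
[9,17] 19+38=57 <66 → l++
[10,17] 20+38=58 <66 → l++
[11,17] 26+38=64 <66 → l++

l=12, r=17, sum=67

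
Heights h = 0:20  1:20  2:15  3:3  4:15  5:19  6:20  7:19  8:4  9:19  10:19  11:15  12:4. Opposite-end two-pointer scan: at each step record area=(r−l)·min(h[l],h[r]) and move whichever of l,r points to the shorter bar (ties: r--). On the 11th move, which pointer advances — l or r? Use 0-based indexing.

[0,12] min(20,4)*12=48 best=48 * → r--
[0,11] min(20,15)*11=165 best=165 * → r--
[0,10] min(20,19)*10=190 best=190 * → r--
[0,9] min(20,19)*9=171 best=190 → r--
[0,8] min(20,4)*8=32 best=190 → r--
[0,7] min(20,19)*7=133 best=190 → r--
[0,6] min(20,20)*6=120 best=190 → r--
[0,5] min(20,19)*5=95 best=190 → r--
[0,4] min(20,15)*4=60 best=190 → r--
[0,3] min(20,3)*3=9 best=190 → r--
[0,2] min(20,15)*2=30 best=190 → r--

r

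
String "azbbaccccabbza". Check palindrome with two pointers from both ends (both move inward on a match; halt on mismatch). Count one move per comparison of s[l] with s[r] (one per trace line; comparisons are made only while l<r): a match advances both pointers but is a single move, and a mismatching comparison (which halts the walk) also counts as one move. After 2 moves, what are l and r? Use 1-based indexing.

[1,14] 'a'=='a' → l++,r--
[2,13] 'z'=='z' → l++,r--

l=3, r=12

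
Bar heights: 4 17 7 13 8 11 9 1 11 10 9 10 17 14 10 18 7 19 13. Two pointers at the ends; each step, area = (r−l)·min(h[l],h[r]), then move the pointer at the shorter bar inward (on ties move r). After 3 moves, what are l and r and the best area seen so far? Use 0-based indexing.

[0,18] min(4,13)*18=72 best=72 * → l++
[1,18] min(17,13)*17=221 best=221 * → r--
[1,17] min(17,19)*16=272 best=272 * → l++

l=2, r=17, best area=272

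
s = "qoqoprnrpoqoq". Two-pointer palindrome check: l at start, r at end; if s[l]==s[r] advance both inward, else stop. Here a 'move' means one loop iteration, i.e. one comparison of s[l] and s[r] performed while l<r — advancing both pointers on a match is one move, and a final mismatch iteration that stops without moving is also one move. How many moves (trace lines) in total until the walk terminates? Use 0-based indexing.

6 moves

[0,12] 'q'=='q' → l++,r--
[1,11] 'o'=='o' → l++,r--
[2,10] 'q'=='q' → l++,r--
[3,9] 'o'=='o' → l++,r--
[4,8] 'p'=='p' → l++,r--
[5,7] 'r'=='r' → l++,r--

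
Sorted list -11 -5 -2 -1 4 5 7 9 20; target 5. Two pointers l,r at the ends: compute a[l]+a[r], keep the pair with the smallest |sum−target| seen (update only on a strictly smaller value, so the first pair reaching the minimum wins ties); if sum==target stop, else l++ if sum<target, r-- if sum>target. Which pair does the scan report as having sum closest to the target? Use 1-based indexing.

l=1 r=9: -11+20=9 d=4 *, r--
l=1 r=8: -11+9=-2 d=7, l++
l=2 r=8: -5+9=4 d=1 *, l++
l=3 r=8: -2+9=7 d=2, r--
l=3 r=7: -2+7=5 d=0 *, stop

pair (-2, 7) with sum 5 (|Δ|=0)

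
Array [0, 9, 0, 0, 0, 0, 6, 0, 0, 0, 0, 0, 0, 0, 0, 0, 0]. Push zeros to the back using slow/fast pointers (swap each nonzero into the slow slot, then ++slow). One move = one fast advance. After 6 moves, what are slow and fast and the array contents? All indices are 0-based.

slow=1, fast=6, a=[9, 0, 0, 0, 0, 0, 6, 0, 0, 0, 0, 0, 0, 0, 0, 0, 0]

slow=0 fast=0: a[fast]=0, fast++
slow=0 fast=1: a[fast]=9≠0 swap→a[0]=9, slow++,fast++
slow=1 fast=2: a[fast]=0, fast++
slow=1 fast=3: a[fast]=0, fast++
slow=1 fast=4: a[fast]=0, fast++
slow=1 fast=5: a[fast]=0, fast++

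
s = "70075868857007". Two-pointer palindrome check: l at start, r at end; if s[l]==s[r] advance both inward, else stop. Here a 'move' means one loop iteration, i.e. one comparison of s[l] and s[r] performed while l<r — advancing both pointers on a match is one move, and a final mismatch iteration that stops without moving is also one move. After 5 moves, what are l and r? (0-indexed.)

l=5, r=8

l=0 r=13: '7'=='7', l++,r--
l=1 r=12: '0'=='0', l++,r--
l=2 r=11: '0'=='0', l++,r--
l=3 r=10: '7'=='7', l++,r--
l=4 r=9: '5'=='5', l++,r--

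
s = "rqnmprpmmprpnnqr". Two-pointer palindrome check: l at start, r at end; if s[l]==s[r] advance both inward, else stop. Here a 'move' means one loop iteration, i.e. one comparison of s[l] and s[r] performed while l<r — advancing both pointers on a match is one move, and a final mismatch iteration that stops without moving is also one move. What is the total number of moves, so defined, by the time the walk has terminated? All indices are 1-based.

l=1 r=16: 'r'=='r', l++,r--
l=2 r=15: 'q'=='q', l++,r--
l=3 r=14: 'n'=='n', l++,r--
l=4 r=13: 'm'!='n', stop

4 moves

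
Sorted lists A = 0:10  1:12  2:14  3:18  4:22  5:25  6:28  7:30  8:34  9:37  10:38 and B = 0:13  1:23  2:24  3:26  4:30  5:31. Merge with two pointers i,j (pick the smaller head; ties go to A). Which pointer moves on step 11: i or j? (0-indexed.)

i

[i=0,j=0] A[i]=10<=B[j]=13 take 10 → i++
[i=1,j=0] A[i]=12<=B[j]=13 take 12 → i++
[i=2,j=0] A[i]=14>B[j]=13 take 13 → j++
[i=2,j=1] A[i]=14<=B[j]=23 take 14 → i++
[i=3,j=1] A[i]=18<=B[j]=23 take 18 → i++
[i=4,j=1] A[i]=22<=B[j]=23 take 22 → i++
[i=5,j=1] A[i]=25>B[j]=23 take 23 → j++
[i=5,j=2] A[i]=25>B[j]=24 take 24 → j++
[i=5,j=3] A[i]=25<=B[j]=26 take 25 → i++
[i=6,j=3] A[i]=28>B[j]=26 take 26 → j++
[i=6,j=4] A[i]=28<=B[j]=30 take 28 → i++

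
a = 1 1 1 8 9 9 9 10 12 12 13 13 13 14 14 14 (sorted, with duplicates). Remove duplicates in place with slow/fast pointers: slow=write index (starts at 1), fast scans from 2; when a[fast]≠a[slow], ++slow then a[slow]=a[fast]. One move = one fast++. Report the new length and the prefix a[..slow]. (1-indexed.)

slow=1 fast=2: a[fast]=1=a[slow] dup, fast++
slow=1 fast=3: a[fast]=1=a[slow] dup, fast++
slow=1 fast=4: a[fast]=8≠a[slow]=1 write a[2]=8, slow++,fast++
slow=2 fast=5: a[fast]=9≠a[slow]=8 write a[3]=9, slow++,fast++
slow=3 fast=6: a[fast]=9=a[slow] dup, fast++
slow=3 fast=7: a[fast]=9=a[slow] dup, fast++
slow=3 fast=8: a[fast]=10≠a[slow]=9 write a[4]=10, slow++,fast++
slow=4 fast=9: a[fast]=12≠a[slow]=10 write a[5]=12, slow++,fast++
slow=5 fast=10: a[fast]=12=a[slow] dup, fast++
slow=5 fast=11: a[fast]=13≠a[slow]=12 write a[6]=13, slow++,fast++
slow=6 fast=12: a[fast]=13=a[slow] dup, fast++
slow=6 fast=13: a[fast]=13=a[slow] dup, fast++
slow=6 fast=14: a[fast]=14≠a[slow]=13 write a[7]=14, slow++,fast++
slow=7 fast=15: a[fast]=14=a[slow] dup, fast++
slow=7 fast=16: a[fast]=14=a[slow] dup, fast++

length 7; prefix = [1, 8, 9, 10, 12, 13, 14]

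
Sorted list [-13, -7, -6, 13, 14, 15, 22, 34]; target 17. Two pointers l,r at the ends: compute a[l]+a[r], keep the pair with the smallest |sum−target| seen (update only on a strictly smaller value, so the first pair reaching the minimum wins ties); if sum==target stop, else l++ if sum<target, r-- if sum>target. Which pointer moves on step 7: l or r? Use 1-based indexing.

l=1 r=8: -13+34=21 d=4 *, r--
l=1 r=7: -13+22=9 d=8, l++
l=2 r=7: -7+22=15 d=2 *, l++
l=3 r=7: -6+22=16 d=1 *, l++
l=4 r=7: 13+22=35 d=18, r--
l=4 r=6: 13+15=28 d=11, r--
l=4 r=5: 13+14=27 d=10, r--

r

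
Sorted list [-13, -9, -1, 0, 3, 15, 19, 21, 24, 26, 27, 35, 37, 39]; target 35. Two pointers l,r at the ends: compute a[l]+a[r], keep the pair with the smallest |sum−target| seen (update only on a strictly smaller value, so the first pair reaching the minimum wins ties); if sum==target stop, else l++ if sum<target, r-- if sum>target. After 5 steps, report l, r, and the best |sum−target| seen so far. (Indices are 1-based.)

l=4, r=12, best |Δ|=1

l=1 r=14: -13+39=26 d=9 *, l++
l=2 r=14: -9+39=30 d=5 *, l++
l=3 r=14: -1+39=38 d=3 *, r--
l=3 r=13: -1+37=36 d=1 *, r--
l=3 r=12: -1+35=34 d=1, l++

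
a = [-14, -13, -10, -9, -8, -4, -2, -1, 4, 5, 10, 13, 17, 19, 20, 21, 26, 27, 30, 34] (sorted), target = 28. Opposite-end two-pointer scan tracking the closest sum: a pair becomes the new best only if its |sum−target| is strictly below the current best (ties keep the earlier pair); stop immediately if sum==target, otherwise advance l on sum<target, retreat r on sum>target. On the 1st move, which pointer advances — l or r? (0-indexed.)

l

[0,19] -14+34=20 d=8 * → l++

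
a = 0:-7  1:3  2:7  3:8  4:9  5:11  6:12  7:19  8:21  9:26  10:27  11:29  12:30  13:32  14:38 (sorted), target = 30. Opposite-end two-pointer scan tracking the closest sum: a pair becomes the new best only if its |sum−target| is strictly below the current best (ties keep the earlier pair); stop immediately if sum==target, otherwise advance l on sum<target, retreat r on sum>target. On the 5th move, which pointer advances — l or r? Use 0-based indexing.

[0,14] -7+38=31 d=1 * → r--
[0,13] -7+32=25 d=5 → l++
[1,13] 3+32=35 d=5 → r--
[1,12] 3+30=33 d=3 → r--
[1,11] 3+29=32 d=2 → r--

r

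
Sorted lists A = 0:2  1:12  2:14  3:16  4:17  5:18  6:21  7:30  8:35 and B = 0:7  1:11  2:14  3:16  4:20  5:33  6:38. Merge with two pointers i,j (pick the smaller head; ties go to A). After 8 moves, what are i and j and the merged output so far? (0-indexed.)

i=0 j=0: A[i]=2<=B[j]=7 take 2, i++
i=1 j=0: A[i]=12>B[j]=7 take 7, j++
i=1 j=1: A[i]=12>B[j]=11 take 11, j++
i=1 j=2: A[i]=12<=B[j]=14 take 12, i++
i=2 j=2: A[i]=14<=B[j]=14 take 14, i++
i=3 j=2: A[i]=16>B[j]=14 take 14, j++
i=3 j=3: A[i]=16<=B[j]=16 take 16, i++
i=4 j=3: A[i]=17>B[j]=16 take 16, j++

i=4, j=4, merged so far=[2, 7, 11, 12, 14, 14, 16, 16]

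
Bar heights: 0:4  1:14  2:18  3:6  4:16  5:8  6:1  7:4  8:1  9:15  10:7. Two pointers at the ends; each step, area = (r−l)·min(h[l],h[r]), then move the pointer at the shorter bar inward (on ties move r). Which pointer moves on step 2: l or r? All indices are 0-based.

l=0 r=10: min(4,7)*10=40 best=40 *, l++
l=1 r=10: min(14,7)*9=63 best=63 *, r--

r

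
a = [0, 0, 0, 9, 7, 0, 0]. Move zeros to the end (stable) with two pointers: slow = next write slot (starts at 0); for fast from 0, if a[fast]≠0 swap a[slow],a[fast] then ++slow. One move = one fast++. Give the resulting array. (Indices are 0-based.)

[9, 7, 0, 0, 0, 0, 0]

slow=0 fast=0: a[fast]=0, fast++
slow=0 fast=1: a[fast]=0, fast++
slow=0 fast=2: a[fast]=0, fast++
slow=0 fast=3: a[fast]=9≠0 swap→a[0]=9, slow++,fast++
slow=1 fast=4: a[fast]=7≠0 swap→a[1]=7, slow++,fast++
slow=2 fast=5: a[fast]=0, fast++
slow=2 fast=6: a[fast]=0, fast++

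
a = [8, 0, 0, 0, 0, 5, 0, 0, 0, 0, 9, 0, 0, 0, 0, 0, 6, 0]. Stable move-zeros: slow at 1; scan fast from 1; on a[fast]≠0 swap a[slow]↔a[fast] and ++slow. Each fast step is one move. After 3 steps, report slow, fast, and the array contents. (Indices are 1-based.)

slow=2, fast=4, a=[8, 0, 0, 0, 0, 5, 0, 0, 0, 0, 9, 0, 0, 0, 0, 0, 6, 0]

(s=1,f=1) a[fast]=8≠0 swap→a[1]=8 → slow++,fast++
(s=2,f=2) a[fast]=0 → fast++
(s=2,f=3) a[fast]=0 → fast++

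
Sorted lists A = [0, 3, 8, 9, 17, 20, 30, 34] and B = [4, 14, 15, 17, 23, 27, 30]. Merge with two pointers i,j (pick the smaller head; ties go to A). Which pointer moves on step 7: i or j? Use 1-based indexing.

j

[i=1,j=1] A[i]=0<=B[j]=4 take 0 → i++
[i=2,j=1] A[i]=3<=B[j]=4 take 3 → i++
[i=3,j=1] A[i]=8>B[j]=4 take 4 → j++
[i=3,j=2] A[i]=8<=B[j]=14 take 8 → i++
[i=4,j=2] A[i]=9<=B[j]=14 take 9 → i++
[i=5,j=2] A[i]=17>B[j]=14 take 14 → j++
[i=5,j=3] A[i]=17>B[j]=15 take 15 → j++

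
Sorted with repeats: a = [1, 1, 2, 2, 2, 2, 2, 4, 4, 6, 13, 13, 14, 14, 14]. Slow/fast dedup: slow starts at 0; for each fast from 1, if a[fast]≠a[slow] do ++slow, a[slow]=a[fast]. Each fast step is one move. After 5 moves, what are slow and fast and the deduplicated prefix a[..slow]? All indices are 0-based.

slow=1, fast=6, prefix=[1, 2]

(s=0,f=1) a[fast]=1=a[slow] dup → fast++
(s=0,f=2) a[fast]=2≠a[slow]=1 write a[1]=2 → slow++,fast++
(s=1,f=3) a[fast]=2=a[slow] dup → fast++
(s=1,f=4) a[fast]=2=a[slow] dup → fast++
(s=1,f=5) a[fast]=2=a[slow] dup → fast++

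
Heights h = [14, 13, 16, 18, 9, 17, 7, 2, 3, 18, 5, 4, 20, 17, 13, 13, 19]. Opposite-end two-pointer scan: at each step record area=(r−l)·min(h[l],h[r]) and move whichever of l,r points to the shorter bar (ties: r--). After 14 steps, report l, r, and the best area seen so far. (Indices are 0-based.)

l=12, r=14, best area=234

l=0 r=16: min(14,19)*16=224 best=224 *, l++
l=1 r=16: min(13,19)*15=195 best=224, l++
l=2 r=16: min(16,19)*14=224 best=224, l++
l=3 r=16: min(18,19)*13=234 best=234 *, l++
l=4 r=16: min(9,19)*12=108 best=234, l++
l=5 r=16: min(17,19)*11=187 best=234, l++
l=6 r=16: min(7,19)*10=70 best=234, l++
l=7 r=16: min(2,19)*9=18 best=234, l++
l=8 r=16: min(3,19)*8=24 best=234, l++
l=9 r=16: min(18,19)*7=126 best=234, l++
l=10 r=16: min(5,19)*6=30 best=234, l++
l=11 r=16: min(4,19)*5=20 best=234, l++
l=12 r=16: min(20,19)*4=76 best=234, r--
l=12 r=15: min(20,13)*3=39 best=234, r--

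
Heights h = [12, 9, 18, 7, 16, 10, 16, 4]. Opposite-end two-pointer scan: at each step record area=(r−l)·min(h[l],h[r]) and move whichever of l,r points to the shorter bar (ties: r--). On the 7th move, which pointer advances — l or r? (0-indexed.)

r

[0,7] min(12,4)*7=28 best=28 * → r--
[0,6] min(12,16)*6=72 best=72 * → l++
[1,6] min(9,16)*5=45 best=72 → l++
[2,6] min(18,16)*4=64 best=72 → r--
[2,5] min(18,10)*3=30 best=72 → r--
[2,4] min(18,16)*2=32 best=72 → r--
[2,3] min(18,7)*1=7 best=72 → r--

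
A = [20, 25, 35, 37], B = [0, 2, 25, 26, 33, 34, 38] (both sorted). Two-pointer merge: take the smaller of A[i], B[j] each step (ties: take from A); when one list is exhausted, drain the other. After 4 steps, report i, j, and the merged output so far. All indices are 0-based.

i=0 j=0: A[i]=20>B[j]=0 take 0, j++
i=0 j=1: A[i]=20>B[j]=2 take 2, j++
i=0 j=2: A[i]=20<=B[j]=25 take 20, i++
i=1 j=2: A[i]=25<=B[j]=25 take 25, i++

i=2, j=2, merged so far=[0, 2, 20, 25]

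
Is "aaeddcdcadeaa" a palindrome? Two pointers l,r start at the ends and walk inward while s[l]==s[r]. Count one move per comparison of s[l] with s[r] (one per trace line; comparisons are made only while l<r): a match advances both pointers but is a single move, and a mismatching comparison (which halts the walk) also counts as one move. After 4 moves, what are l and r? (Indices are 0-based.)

[0,12] 'a'=='a' → l++,r--
[1,11] 'a'=='a' → l++,r--
[2,10] 'e'=='e' → l++,r--
[3,9] 'd'=='d' → l++,r--

l=4, r=8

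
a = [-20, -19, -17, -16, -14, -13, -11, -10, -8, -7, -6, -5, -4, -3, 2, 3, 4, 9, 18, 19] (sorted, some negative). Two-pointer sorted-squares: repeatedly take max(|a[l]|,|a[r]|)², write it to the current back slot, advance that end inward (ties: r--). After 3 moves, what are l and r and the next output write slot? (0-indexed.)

[0,19] |-20|>|19| out[19]=400 → l++
[1,19] |-19|<=|19| out[18]=361 → r--
[1,18] |-19|>|18| out[17]=361 → l++

l=2, r=18, next write slot=16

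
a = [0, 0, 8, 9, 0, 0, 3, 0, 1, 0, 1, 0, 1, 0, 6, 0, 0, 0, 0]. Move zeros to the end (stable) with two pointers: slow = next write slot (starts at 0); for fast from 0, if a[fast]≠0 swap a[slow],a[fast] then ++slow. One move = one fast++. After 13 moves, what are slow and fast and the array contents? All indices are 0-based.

slow=6, fast=13, a=[8, 9, 3, 1, 1, 1, 0, 0, 0, 0, 0, 0, 0, 0, 6, 0, 0, 0, 0]

(s=0,f=0) a[fast]=0 → fast++
(s=0,f=1) a[fast]=0 → fast++
(s=0,f=2) a[fast]=8≠0 swap→a[0]=8 → slow++,fast++
(s=1,f=3) a[fast]=9≠0 swap→a[1]=9 → slow++,fast++
(s=2,f=4) a[fast]=0 → fast++
(s=2,f=5) a[fast]=0 → fast++
(s=2,f=6) a[fast]=3≠0 swap→a[2]=3 → slow++,fast++
(s=3,f=7) a[fast]=0 → fast++
(s=3,f=8) a[fast]=1≠0 swap→a[3]=1 → slow++,fast++
(s=4,f=9) a[fast]=0 → fast++
(s=4,f=10) a[fast]=1≠0 swap→a[4]=1 → slow++,fast++
(s=5,f=11) a[fast]=0 → fast++
(s=5,f=12) a[fast]=1≠0 swap→a[5]=1 → slow++,fast++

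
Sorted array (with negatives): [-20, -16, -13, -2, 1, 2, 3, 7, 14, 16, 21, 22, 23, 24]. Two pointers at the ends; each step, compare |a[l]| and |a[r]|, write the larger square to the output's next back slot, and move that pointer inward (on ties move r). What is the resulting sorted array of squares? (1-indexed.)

[1,14] |-20|<=|24| out[14]=576 → r--
[1,13] |-20|<=|23| out[13]=529 → r--
[1,12] |-20|<=|22| out[12]=484 → r--
[1,11] |-20|<=|21| out[11]=441 → r--
[1,10] |-20|>|16| out[10]=400 → l++
[2,10] |-16|<=|16| out[9]=256 → r--
[2,9] |-16|>|14| out[8]=256 → l++
[3,9] |-13|<=|14| out[7]=196 → r--
[3,8] |-13|>|7| out[6]=169 → l++
[4,8] |-2|<=|7| out[5]=49 → r--
[4,7] |-2|<=|3| out[4]=9 → r--
[4,6] |-2|<=|2| out[3]=4 → r--
[4,5] |-2|>|1| out[2]=4 → l++
[5,5] |1|<=|1| out[1]=1 → r--

[1, 4, 4, 9, 49, 169, 196, 256, 256, 400, 441, 484, 529, 576]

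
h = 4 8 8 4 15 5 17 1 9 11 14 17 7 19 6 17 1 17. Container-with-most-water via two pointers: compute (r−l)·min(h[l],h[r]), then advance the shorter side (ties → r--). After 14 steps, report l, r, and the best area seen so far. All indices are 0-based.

l=10, r=13, best area=195

[0,17] min(4,17)*17=68 best=68 * → l++
[1,17] min(8,17)*16=128 best=128 * → l++
[2,17] min(8,17)*15=120 best=128 → l++
[3,17] min(4,17)*14=56 best=128 → l++
[4,17] min(15,17)*13=195 best=195 * → l++
[5,17] min(5,17)*12=60 best=195 → l++
[6,17] min(17,17)*11=187 best=195 → r--
[6,16] min(17,1)*10=10 best=195 → r--
[6,15] min(17,17)*9=153 best=195 → r--
[6,14] min(17,6)*8=48 best=195 → r--
[6,13] min(17,19)*7=119 best=195 → l++
[7,13] min(1,19)*6=6 best=195 → l++
[8,13] min(9,19)*5=45 best=195 → l++
[9,13] min(11,19)*4=44 best=195 → l++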